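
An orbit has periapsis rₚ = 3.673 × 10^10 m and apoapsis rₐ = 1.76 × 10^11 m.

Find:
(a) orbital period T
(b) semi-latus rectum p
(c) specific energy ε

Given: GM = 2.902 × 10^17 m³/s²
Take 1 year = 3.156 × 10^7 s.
rₚ = 3.673 × 10^10 m
rₐ = 1.76 × 10^11 m
GM = 2.902 × 10^17 m³/s²
a = (rₚ + rₐ)/2 = 1.06365 × 10^11 m
e = (rₐ − rₚ)/(rₐ + rₚ) = (1.3927 × 10^11) / (2.1273 × 10^11) = 0.65468
(a) a³ = 1.20336 × 10^33 m³;  T = 2π √(a³/GM) = 2π × 6.43946 × 10^7 s = 4.04603 × 10^8 s ≈ 12.82 years
(b) 1 − e² = 0.571395;  p = a(1 − e²) = 1.06365 × 10^11 × 0.571395 = 6.07764 × 10^10 m ≈ 6.078 × 10^10 m
(c) 2a = 2.1273 × 10^11 m;  ε = −GM/(2a) = -1.36417 × 10^6 J/kg ≈ -1.364 MJ/kg

Final answer:
(a) orbital period T = 12.82 years
(b) semi-latus rectum p = 6.078 × 10^10 m
(c) specific energy ε = -1.364 MJ/kg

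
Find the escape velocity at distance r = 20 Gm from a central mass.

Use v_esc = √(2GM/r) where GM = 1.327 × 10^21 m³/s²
r = 20 Gm = 2 × 10^10 m
GM = 1.327 × 10^21 m³/s²
2GM/r = 2 × (1.327 × 10^21) / (2 × 10^10) = 1.327 × 10^11 m²/s²
v_esc = √(2GM/r) = 364280 m/s ≈ 364.3 km/s

Final answer: 364.3 km/s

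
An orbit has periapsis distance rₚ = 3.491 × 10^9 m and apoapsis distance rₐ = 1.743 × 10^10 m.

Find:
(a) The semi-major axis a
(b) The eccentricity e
rₚ = 3.491 × 10^9 m
rₐ = 1.743 × 10^10 m
(a) a = (rₚ + rₐ)/2 = 1.04605 × 10^10 m ≈ 1.046 × 10^10 m
(b) e = (rₐ − rₚ)/(rₐ + rₚ) = (1.3939 × 10^10) / (2.0921 × 10^10) = 0.666268

Final answer:
(a) a = 1.046 × 10^10 m
(b) e = 0.6663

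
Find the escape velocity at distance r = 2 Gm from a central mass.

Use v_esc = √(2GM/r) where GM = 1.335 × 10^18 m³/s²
r = 2 Gm = 2 × 10^9 m
GM = 1.335 × 10^18 m³/s²
2GM/r = 2 × (1.335 × 10^18) / (2 × 10^9) = 1.335 × 10^9 m²/s²
v_esc = √(2GM/r) = 36537.7 m/s ≈ 36.54 km/s

Final answer: 36.54 km/s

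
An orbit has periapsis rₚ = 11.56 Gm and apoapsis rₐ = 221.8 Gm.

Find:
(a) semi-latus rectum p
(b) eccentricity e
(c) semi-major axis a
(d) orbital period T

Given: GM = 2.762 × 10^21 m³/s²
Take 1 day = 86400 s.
rₚ = 11.56 Gm = 1.156 × 10^10 m
rₐ = 221.8 Gm = 2.218 × 10^11 m
GM = 2.762 × 10^21 m³/s²
a = (rₚ + rₐ)/2 = 1.1668 × 10^11 m
e = (rₐ − rₚ)/(rₐ + rₚ) = (2.1024 × 10^11) / (2.3336 × 10^11) = 0.900926
(a) 1 − e² = 0.188333;  p = a(1 − e²) = 1.1668 × 10^11 × 0.188333 = 2.19747 × 10^10 m ≈ 21.97 Gm
(b) e = 0.900926 ≈ 0.9009
(c) a = 1.1668 × 10^11 m ≈ 116.7 Gm
(d) a³ = 1.58851 × 10^33 m³;  T = 2π √(a³/GM) = 2π × 758373 s = 4.765 × 10^6 s ≈ 55.15 days

Final answer:
(a) semi-latus rectum p = 21.97 Gm
(b) eccentricity e = 0.9009
(c) semi-major axis a = 116.7 Gm
(d) orbital period T = 55.15 days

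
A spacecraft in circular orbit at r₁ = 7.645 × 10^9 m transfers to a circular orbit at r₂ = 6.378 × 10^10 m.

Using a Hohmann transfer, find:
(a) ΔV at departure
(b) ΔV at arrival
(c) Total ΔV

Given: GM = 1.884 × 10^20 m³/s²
r₁ = 7.645 × 10^9 m
r₂ = 6.378 × 10^10 m
GM = 1.884 × 10^20 m³/s²
Transfer ellipse: a_t = (r₁ + r₂)/2 = 3.57125 × 10^10 m
Circular speed at r₁: v₁ = √(GM/r₁) = 156983 m/s
Transfer speed at r₁ (periapsis): v₁ₜ = √(GM(2/r₁ − 1/a_t)) = 209790 m/s
(a) ΔV₁ = v₁ₜ − v₁ = 52806.9 m/s ≈ 52.81 km/s
Circular speed at r₂: v₂ = √(GM/r₂) = 54349.8 m/s
Transfer speed at r₂ (apoapsis): v₂ₜ = √(GM(2/r₂ − 1/a_t)) = 25146.5 m/s
(b) ΔV₂ = v₂ − v₂ₜ = 29203.4 m/s ≈ 29.2 km/s
(c) ΔV_total = ΔV₁ + ΔV₂ = 82010.2 m/s ≈ 82.01 km/s

Final answer:
(a) ΔV₁ = 52.81 km/s
(b) ΔV₂ = 29.2 km/s
(c) ΔV_total = 82.01 km/s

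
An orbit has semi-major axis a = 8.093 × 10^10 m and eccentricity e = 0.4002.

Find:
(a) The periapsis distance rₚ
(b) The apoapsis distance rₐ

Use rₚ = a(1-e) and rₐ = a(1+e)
a = 8.093 × 10^10 m
e = 0.4002:  1 − e = 0.5998,  1 + e = 1.4002
(a) rₚ = a(1 − e) = 8.093 × 10^10 m × 0.5998 = 4.85418 × 10^10 m ≈ 4.854 × 10^10 m
(b) rₐ = a(1 + e) = 8.093 × 10^10 m × 1.4002 = 1.13318 × 10^11 m ≈ 1.133 × 10^11 m

Final answer:
(a) rₚ = 4.854 × 10^10 m
(b) rₐ = 1.133 × 10^11 m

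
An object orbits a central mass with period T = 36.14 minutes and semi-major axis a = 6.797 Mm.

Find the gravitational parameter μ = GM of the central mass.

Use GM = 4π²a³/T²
T = 36.14 minutes = 2168.4 s
a = 6.797 Mm = 6.797 × 10^6 m
a³ = 3.14016 × 10^20 m³
T² = 4.70196 × 10^6 s²
GM = 4π² × (3.14016 × 10^20) / (4.70196 × 10^6) = 2.63653 × 10^15 m³/s²
GM ≈ 2.637 × 10^15 m³/s²

Final answer: GM = 2.637 × 10^15 m³/s²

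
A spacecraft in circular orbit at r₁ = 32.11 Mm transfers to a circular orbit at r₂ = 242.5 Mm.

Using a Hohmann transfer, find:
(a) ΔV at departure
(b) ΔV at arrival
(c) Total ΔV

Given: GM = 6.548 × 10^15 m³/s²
r₁ = 32.11 Mm = 3.211 × 10^7 m
r₂ = 242.5 Mm = 2.425 × 10^8 m
GM = 6.548 × 10^15 m³/s²
Transfer ellipse: a_t = (r₁ + r₂)/2 = 1.37305 × 10^8 m
Circular speed at r₁: v₁ = √(GM/r₁) = 14280.2 m/s
Transfer speed at r₁ (periapsis): v₁ₜ = √(GM(2/r₁ − 1/a_t)) = 18977.8 m/s
(a) ΔV₁ = v₁ₜ − v₁ = 4697.65 m/s ≈ 4.698 km/s
Circular speed at r₂: v₂ = √(GM/r₂) = 5196.35 m/s
Transfer speed at r₂ (apoapsis): v₂ₜ = √(GM(2/r₂ − 1/a_t)) = 2512.9 m/s
(b) ΔV₂ = v₂ − v₂ₜ = 2683.45 m/s ≈ 2.683 km/s
(c) ΔV_total = ΔV₁ + ΔV₂ = 7381.1 m/s ≈ 7.381 km/s

Final answer:
(a) ΔV₁ = 4.698 km/s
(b) ΔV₂ = 2.683 km/s
(c) ΔV_total = 7.381 km/s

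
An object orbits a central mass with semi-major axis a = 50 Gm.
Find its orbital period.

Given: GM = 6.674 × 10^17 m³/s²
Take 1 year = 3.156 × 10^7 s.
a = 50 Gm = 5 × 10^10 m
GM = 6.674 × 10^17 m³/s²
a³ = 1.25 × 10^32 m³
T = 2π √(a³/GM) = 2π √((1.25 × 10^32) / (6.674 × 10^17)) = 2π × 1.36855 × 10^7 s
T = 8.59888 × 10^7 s ≈ 2.725 years

Final answer: 2.725 years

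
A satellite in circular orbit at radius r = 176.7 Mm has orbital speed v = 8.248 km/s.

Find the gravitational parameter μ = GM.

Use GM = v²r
r = 176.7 Mm = 1.767 × 10^8 m
v = 8.248 km/s = 8248 m/s
v² = 6.80295 × 10^7 m²/s²
GM = v²r = 6.80295 × 10^7 × 1.767 × 10^8 = 1.20208 × 10^16 m³/s²
GM ≈ 1.202 × 10^16 m³/s²

Final answer: GM = 1.202 × 10^16 m³/s²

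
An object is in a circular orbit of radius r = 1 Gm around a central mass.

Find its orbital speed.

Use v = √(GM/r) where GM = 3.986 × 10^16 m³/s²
r = 1 Gm = 1 × 10^9 m
GM = 3.986 × 10^16 m³/s²
GM/r = (3.986 × 10^16) / (1 × 10^9) = 3.986 × 10^7 m²/s²
v = √(GM/r) = 6313.48 m/s ≈ 6.313 km/s

Final answer: 6.313 km/s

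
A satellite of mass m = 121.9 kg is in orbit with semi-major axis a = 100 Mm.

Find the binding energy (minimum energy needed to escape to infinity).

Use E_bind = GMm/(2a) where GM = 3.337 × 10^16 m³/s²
a = 100 Mm = 1 × 10^8 m
GM = 3.337 × 10^16 m³/s²
m = 121.9 kg
GMm = 3.337 × 10^16 × 121.9 = 4.0678 × 10^18 m³·kg/s²
2a = 2 × 10^8 m
E_bind = GMm/(2a) = 2.0339 × 10^10 J ≈ 20.34 GJ

Final answer: 20.34 GJ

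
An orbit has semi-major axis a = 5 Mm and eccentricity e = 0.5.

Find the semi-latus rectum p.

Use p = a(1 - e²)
a = 5 Mm = 5 × 10^6 m
e = 0.5,  e² = 0.25,  1 − e² = 0.75
p = a(1 − e²) = 5 × 10^6 m × 0.75 = 3.75 × 10^6 m ≈ 3.75 Mm

Final answer: p = 3.75 Mm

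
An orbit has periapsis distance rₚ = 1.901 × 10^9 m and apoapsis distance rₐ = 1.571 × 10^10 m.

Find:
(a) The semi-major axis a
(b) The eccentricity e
rₚ = 1.901 × 10^9 m
rₐ = 1.571 × 10^10 m
(a) a = (rₚ + rₐ)/2 = 8.8055 × 10^9 m ≈ 8.806 × 10^9 m
(b) e = (rₐ − rₚ)/(rₐ + rₚ) = (1.3809 × 10^10) / (1.7611 × 10^10) = 0.784112

Final answer:
(a) a = 8.806 × 10^9 m
(b) e = 0.7841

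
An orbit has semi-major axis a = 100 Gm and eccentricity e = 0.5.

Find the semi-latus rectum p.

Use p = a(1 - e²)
a = 100 Gm = 1 × 10^11 m
e = 0.5,  e² = 0.25,  1 − e² = 0.75
p = a(1 − e²) = 1 × 10^11 m × 0.75 = 7.5 × 10^10 m ≈ 75 Gm

Final answer: p = 75 Gm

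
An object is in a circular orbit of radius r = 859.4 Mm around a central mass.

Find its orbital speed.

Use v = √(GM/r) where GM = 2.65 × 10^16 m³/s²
r = 859.4 Mm = 8.594 × 10^8 m
GM = 2.65 × 10^16 m³/s²
GM/r = (2.65 × 10^16) / (8.594 × 10^8) = 3.08355 × 10^7 m²/s²
v = √(GM/r) = 5552.97 m/s ≈ 5.553 km/s

Final answer: 5.553 km/s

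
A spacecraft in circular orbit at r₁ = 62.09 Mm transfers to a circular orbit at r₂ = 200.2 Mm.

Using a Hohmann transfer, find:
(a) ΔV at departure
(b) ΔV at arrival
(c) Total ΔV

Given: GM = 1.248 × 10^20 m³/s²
r₁ = 62.09 Mm = 6.209 × 10^7 m
r₂ = 200.2 Mm = 2.002 × 10^8 m
GM = 1.248 × 10^20 m³/s²
Transfer ellipse: a_t = (r₁ + r₂)/2 = 1.31145 × 10^8 m
Circular speed at r₁: v₁ = √(GM/r₁) = 1.41774 × 10^6 m/s
Transfer speed at r₁ (periapsis): v₁ₜ = √(GM(2/r₁ − 1/a_t)) = 1.75167 × 10^6 m/s
(a) ΔV₁ = v₁ₜ − v₁ = 333932 m/s ≈ 333.9 km/s
Circular speed at r₂: v₂ = √(GM/r₂) = 789542 m/s
Transfer speed at r₂ (apoapsis): v₂ₜ = √(GM(2/r₂ − 1/a_t)) = 543263 m/s
(b) ΔV₂ = v₂ − v₂ₜ = 246279 m/s ≈ 246.3 km/s
(c) ΔV_total = ΔV₁ + ΔV₂ = 580211 m/s ≈ 580.2 km/s

Final answer:
(a) ΔV₁ = 333.9 km/s
(b) ΔV₂ = 246.3 km/s
(c) ΔV_total = 580.2 km/s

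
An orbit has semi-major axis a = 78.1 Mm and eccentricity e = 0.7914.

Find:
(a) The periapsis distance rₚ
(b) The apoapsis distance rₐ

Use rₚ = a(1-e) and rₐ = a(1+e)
a = 78.1 Mm = 7.81 × 10^7 m
e = 0.7914:  1 − e = 0.2086,  1 + e = 1.7914
(a) rₚ = a(1 − e) = 7.81 × 10^7 m × 0.2086 = 1.62917 × 10^7 m ≈ 16.29 Mm
(b) rₐ = a(1 + e) = 7.81 × 10^7 m × 1.7914 = 1.39908 × 10^8 m ≈ 139.9 Mm

Final answer:
(a) rₚ = 16.29 Mm
(b) rₐ = 139.9 Mm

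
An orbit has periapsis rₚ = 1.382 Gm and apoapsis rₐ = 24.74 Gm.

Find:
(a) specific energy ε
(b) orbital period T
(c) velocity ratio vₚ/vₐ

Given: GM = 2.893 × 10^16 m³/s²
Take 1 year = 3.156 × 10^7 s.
rₚ = 1.382 Gm = 1.382 × 10^9 m
rₐ = 24.74 Gm = 2.474 × 10^10 m
GM = 2.893 × 10^16 m³/s²
a = (rₚ + rₐ)/2 = 1.3061 × 10^10 m
e = (rₐ − rₚ)/(rₐ + rₚ) = (2.3358 × 10^10) / (2.6122 × 10^10) = 0.894189
(a) 2a = 2.6122 × 10^10 m;  ε = −GM/(2a) = -1.1075 × 10^6 J/kg ≈ -1.107 MJ/kg
(b) a³ = 2.22807 × 10^30 m³;  T = 2π √(a³/GM) = 2π × 8.77587 × 10^6 s = 5.51404 × 10^7 s ≈ 1.747 years
(c) vₚ/vₐ = rₐ/rₚ (angular momentum) = (2.474 × 10^10) / (1.382 × 10^9) = 17.9016 ≈ 17.9

Final answer:
(a) specific energy ε = -1.107 MJ/kg
(b) orbital period T = 1.747 years
(c) velocity ratio vₚ/vₐ = 17.9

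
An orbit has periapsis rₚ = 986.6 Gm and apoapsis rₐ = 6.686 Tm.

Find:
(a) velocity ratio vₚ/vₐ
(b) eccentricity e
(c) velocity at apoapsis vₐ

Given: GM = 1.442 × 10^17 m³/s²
rₚ = 986.6 Gm = 9.866 × 10^11 m
rₐ = 6.686 Tm = 6.686 × 10^12 m
GM = 1.442 × 10^17 m³/s²
a = (rₚ + rₐ)/2 = 3.8363 × 10^12 m
e = (rₐ − rₚ)/(rₐ + rₚ) = (5.6994 × 10^12) / (7.6726 × 10^12) = 0.742825
(a) vₚ/vₐ = rₐ/rₚ (angular momentum) = (6.686 × 10^12) / (9.866 × 10^11) = 6.77681 ≈ 6.777
(b) e = 0.742825 ≈ 0.7428
(c) vₐ² = GM (2/rₐ − 1/a) = 1.442 × 10^17 × (2.99133 × 10^-13 − 2.60668 × 10^-13) = 5546.61 m²/s²;  vₐ = 74.4755 m/s ≈ 74.48 m/s

Final answer:
(a) velocity ratio vₚ/vₐ = 6.777
(b) eccentricity e = 0.7428
(c) velocity at apoapsis vₐ = 74.48 m/s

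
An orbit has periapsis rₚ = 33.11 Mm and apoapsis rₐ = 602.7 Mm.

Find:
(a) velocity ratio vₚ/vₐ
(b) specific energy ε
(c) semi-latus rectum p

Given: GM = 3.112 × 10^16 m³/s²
rₚ = 33.11 Mm = 3.311 × 10^7 m
rₐ = 602.7 Mm = 6.027 × 10^8 m
GM = 3.112 × 10^16 m³/s²
a = (rₚ + rₐ)/2 = 3.17905 × 10^8 m
e = (rₐ − rₚ)/(rₐ + rₚ) = (5.6959 × 10^8) / (6.3581 × 10^8) = 0.895849
(a) vₚ/vₐ = rₐ/rₚ (angular momentum) = (6.027 × 10^8) / (3.311 × 10^7) = 18.203 ≈ 18.2
(b) 2a = 6.3581 × 10^8 m;  ε = −GM/(2a) = -4.89454 × 10^7 J/kg ≈ -48.95 MJ/kg
(c) 1 − e² = 0.197454;  p = a(1 − e²) = 3.17905 × 10^8 × 0.197454 = 6.27716 × 10^7 m ≈ 62.77 Mm

Final answer:
(a) velocity ratio vₚ/vₐ = 18.2
(b) specific energy ε = -48.95 MJ/kg
(c) semi-latus rectum p = 62.77 Mm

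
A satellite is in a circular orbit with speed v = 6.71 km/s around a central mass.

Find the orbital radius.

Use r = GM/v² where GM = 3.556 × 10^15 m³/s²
v = 6.71 km/s = 6710 m/s
GM = 3.556 × 10^15 m³/s²
v² = 4.50241 × 10^7 m²/s²
r = GM/v² = (3.556 × 10^15) / (4.50241 × 10^7) = 7.89799 × 10^7 m ≈ 78.98 Mm

Final answer: 78.98 Mm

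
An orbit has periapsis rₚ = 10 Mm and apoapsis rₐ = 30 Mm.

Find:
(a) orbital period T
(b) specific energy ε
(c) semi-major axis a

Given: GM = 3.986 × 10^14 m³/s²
rₚ = 10 Mm = 1 × 10^7 m
rₐ = 30 Mm = 3 × 10^7 m
GM = 3.986 × 10^14 m³/s²
a = (rₚ + rₐ)/2 = 2 × 10^7 m
e = (rₐ − rₚ)/(rₐ + rₚ) = (2 × 10^7) / (4 × 10^7) = 0.5
(a) a³ = 8 × 10^21 m³;  T = 2π √(a³/GM) = 2π × 4479.98 s = 28148.6 s ≈ 7.819 hours
(b) 2a = 4 × 10^7 m;  ε = −GM/(2a) = -9.965 × 10^6 J/kg ≈ -9.965 MJ/kg
(c) a = 2 × 10^7 m ≈ 20 Mm

Final answer:
(a) orbital period T = 7.819 hours
(b) specific energy ε = -9.965 MJ/kg
(c) semi-major axis a = 20 Mm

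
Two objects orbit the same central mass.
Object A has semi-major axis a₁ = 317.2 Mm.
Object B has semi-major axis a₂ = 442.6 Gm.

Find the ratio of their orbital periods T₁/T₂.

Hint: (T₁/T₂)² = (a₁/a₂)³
a₁ = 317.2 Mm = 3.172 × 10^8 m
a₂ = 442.6 Gm = 4.426 × 10^11 m
a₁/a₂ = 0.000716674
T₁/T₂ = (a₁/a₂)^(3/2) = (0.000716674)^1.5 = 1.91859 × 10^-5

Final answer: T₁/T₂ = 1.919 × 10^-5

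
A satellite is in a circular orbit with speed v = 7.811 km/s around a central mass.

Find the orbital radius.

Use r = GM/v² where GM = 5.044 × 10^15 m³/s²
v = 7.811 km/s = 7811 m/s
GM = 5.044 × 10^15 m³/s²
v² = 6.10117 × 10^7 m²/s²
r = GM/v² = (5.044 × 10^15) / (6.10117 × 10^7) = 8.26726 × 10^7 m ≈ 82.67 Mm

Final answer: 82.67 Mm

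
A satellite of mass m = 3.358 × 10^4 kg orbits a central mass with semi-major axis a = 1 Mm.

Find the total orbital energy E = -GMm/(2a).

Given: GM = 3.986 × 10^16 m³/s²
a = 1 Mm = 1 × 10^6 m
GM = 3.986 × 10^16 m³/s²
2a = 2 × 10^6 m
GMm = 3.986 × 10^16 × 33580 = 1.3385 × 10^21 m³·kg/s²
E = −GMm/(2a) = -6.69249 × 10^14 J ≈ -669.2 TJ

Final answer: -669.2 TJ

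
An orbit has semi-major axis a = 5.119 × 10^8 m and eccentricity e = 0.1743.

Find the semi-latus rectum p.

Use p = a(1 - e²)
a = 5.119 × 10^8 m
e = 0.1743,  e² = 0.0303805,  1 − e² = 0.96962
p = a(1 − e²) = 5.119 × 10^8 m × 0.96962 = 4.96348 × 10^8 m ≈ 4.963 × 10^8 m

Final answer: p = 4.963 × 10^8 m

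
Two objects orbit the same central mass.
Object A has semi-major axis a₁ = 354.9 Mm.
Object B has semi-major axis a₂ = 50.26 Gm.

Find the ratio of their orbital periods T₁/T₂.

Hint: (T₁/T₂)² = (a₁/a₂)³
a₁ = 354.9 Mm = 3.549 × 10^8 m
a₂ = 50.26 Gm = 5.026 × 10^10 m
a₁/a₂ = 0.00706128
T₁/T₂ = (a₁/a₂)^(3/2) = (0.00706128)^1.5 = 0.00059337

Final answer: T₁/T₂ = 0.0005934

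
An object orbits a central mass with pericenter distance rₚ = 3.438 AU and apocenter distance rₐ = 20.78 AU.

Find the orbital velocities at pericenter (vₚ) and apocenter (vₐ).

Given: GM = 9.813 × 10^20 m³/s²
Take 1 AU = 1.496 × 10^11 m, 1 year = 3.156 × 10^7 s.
rₚ = 3.438 AU = 5.14325 × 10^11 m
rₐ = 20.78 AU = 3.10869 × 10^12 m
GM = 9.813 × 10^20 m³/s²
a = (rₚ + rₐ)/2 = 1.81151 × 10^12 m
Vis-viva: v² = GM (2/r − 1/a)
vₚ² = 9.813 × 10^20 × (3.88859 × 10^-12 − 5.52027 × 10^-13) = 3.27417 × 10^9 m²/s²
vₚ = 57220.4 m/s ≈ 12.07 AU/year
vₐ² = 9.813 × 10^20 × (6.43358 × 10^-13 − 5.52027 × 10^-13) = 8.96236 × 10^7 m²/s²
vₐ = 9466.97 m/s ≈ 1.997 AU/year

Final answer: vₚ = 12.07 AU/year, vₐ = 1.997 AU/year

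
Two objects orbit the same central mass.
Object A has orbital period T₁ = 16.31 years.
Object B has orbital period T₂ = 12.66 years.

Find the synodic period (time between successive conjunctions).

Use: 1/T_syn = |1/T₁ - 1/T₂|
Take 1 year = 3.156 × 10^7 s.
T₁ = 16.31 years = 5.14744 × 10^8 s
T₂ = 12.66 years = 3.9955 × 10^8 s
1/T₁ = 1.94271 × 10^-9 s⁻¹
1/T₂ = 2.50282 × 10^-9 s⁻¹
|1/T₁ − 1/T₂| = 5.60103 × 10^-10 s⁻¹
T_syn = 1 / |1/T₁ − 1/T₂| = 1.78538 × 10^9 s ≈ 56.57 years

Final answer: T_syn = 56.57 years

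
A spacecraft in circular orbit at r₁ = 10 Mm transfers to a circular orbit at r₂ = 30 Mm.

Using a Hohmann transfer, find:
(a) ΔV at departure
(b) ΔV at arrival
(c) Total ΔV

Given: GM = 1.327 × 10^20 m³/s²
r₁ = 10 Mm = 1 × 10^7 m
r₂ = 30 Mm = 3 × 10^7 m
GM = 1.327 × 10^20 m³/s²
Transfer ellipse: a_t = (r₁ + r₂)/2 = 2 × 10^7 m
Circular speed at r₁: v₁ = √(GM/r₁) = 3.6428 × 10^6 m/s
Transfer speed at r₁ (periapsis): v₁ₜ = √(GM(2/r₁ − 1/a_t)) = 4.4615 × 10^6 m/s
(a) ΔV₁ = v₁ₜ − v₁ = 818701 m/s ≈ 818.7 km/s
Circular speed at r₂: v₂ = √(GM/r₂) = 2.10317 × 10^6 m/s
Transfer speed at r₂ (apoapsis): v₂ₜ = √(GM(2/r₂ − 1/a_t)) = 1.48717 × 10^6 m/s
(b) ΔV₂ = v₂ − v₂ₜ = 616005 m/s ≈ 616 km/s
(c) ΔV_total = ΔV₁ + ΔV₂ = 1.43471 × 10^6 m/s ≈ 1435 km/s

Final answer:
(a) ΔV₁ = 818.7 km/s
(b) ΔV₂ = 616 km/s
(c) ΔV_total = 1435 km/s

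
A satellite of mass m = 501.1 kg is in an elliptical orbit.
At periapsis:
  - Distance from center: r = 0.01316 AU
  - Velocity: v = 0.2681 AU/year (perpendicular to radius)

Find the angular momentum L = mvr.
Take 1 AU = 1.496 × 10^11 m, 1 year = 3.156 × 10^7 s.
r = 0.01316 AU = 1.96874 × 10^9 m
v = 0.2681 AU/year = 1270.84 m/s
vr = 1270.84 × 1.96874 × 10^9 = 2.50195 × 10^12 m²/s
L = m × vr = 501.1 × 2.50195 × 10^12 = 1.25373 × 10^15 kg·m²/s ≈ 1.254 × 10^15 kg·m²/s

Final answer: L = 1.254 × 10^15 kg·m²/s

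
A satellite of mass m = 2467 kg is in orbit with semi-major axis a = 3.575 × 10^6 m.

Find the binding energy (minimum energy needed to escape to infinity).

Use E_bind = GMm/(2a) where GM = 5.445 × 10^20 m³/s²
a = 3.575 × 10^6 m
GM = 5.445 × 10^20 m³/s²
m = 2467 kg
GMm = 5.445 × 10^20 × 2467 = 1.34328 × 10^24 m³·kg/s²
2a = 7.15 × 10^6 m
E_bind = GMm/(2a) = 1.87872 × 10^17 J ≈ 187.9 PJ

Final answer: 187.9 PJ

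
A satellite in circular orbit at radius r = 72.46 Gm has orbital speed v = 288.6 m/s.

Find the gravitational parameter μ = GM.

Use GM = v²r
r = 72.46 Gm = 7.246 × 10^10 m
v = 288.6 m/s
v² = 83290 m²/s²
GM = v²r = 83290 × 7.246 × 10^10 = 6.03519 × 10^15 m³/s²
GM ≈ 6.035 × 10^15 m³/s²

Final answer: GM = 6.035 × 10^15 m³/s²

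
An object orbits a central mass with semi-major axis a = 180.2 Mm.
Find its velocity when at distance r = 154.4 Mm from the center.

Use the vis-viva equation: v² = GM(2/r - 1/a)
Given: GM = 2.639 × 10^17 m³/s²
a = 180.2 Mm = 1.802 × 10^8 m
r = 154.4 Mm = 1.544 × 10^8 m
GM = 2.639 × 10^17 m³/s²
2/r − 1/a = 1.29534 × 10^-8 − 5.54939 × 10^-9 = 7.40398 × 10^-9 m⁻¹
v² = GM (2/r − 1/a) = 1.95391 × 10^9 m²/s²
v = 44203.1 m/s ≈ 44.2 km/s

Final answer: 44.2 km/s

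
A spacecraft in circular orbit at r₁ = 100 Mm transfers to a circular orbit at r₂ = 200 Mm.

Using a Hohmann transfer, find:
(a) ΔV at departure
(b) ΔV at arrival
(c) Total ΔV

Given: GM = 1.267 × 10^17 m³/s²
r₁ = 100 Mm = 1 × 10^8 m
r₂ = 200 Mm = 2 × 10^8 m
GM = 1.267 × 10^17 m³/s²
Transfer ellipse: a_t = (r₁ + r₂)/2 = 1.5 × 10^8 m
Circular speed at r₁: v₁ = √(GM/r₁) = 35594.9 m/s
Transfer speed at r₁ (periapsis): v₁ₜ = √(GM(2/r₁ − 1/a_t)) = 41101.5 m/s
(a) ΔV₁ = v₁ₜ − v₁ = 5506.56 m/s ≈ 5.507 km/s
Circular speed at r₂: v₂ = √(GM/r₂) = 25169.4 m/s
Transfer speed at r₂ (apoapsis): v₂ₜ = √(GM(2/r₂ − 1/a_t)) = 20550.8 m/s
(b) ΔV₂ = v₂ − v₂ₜ = 4618.68 m/s ≈ 4.619 km/s
(c) ΔV_total = ΔV₁ + ΔV₂ = 10125.2 m/s ≈ 10.13 km/s

Final answer:
(a) ΔV₁ = 5.507 km/s
(b) ΔV₂ = 4.619 km/s
(c) ΔV_total = 10.13 km/s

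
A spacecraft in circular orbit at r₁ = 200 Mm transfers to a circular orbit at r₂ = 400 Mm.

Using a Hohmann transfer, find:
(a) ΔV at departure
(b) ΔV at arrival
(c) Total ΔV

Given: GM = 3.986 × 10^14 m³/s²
r₁ = 200 Mm = 2 × 10^8 m
r₂ = 400 Mm = 4 × 10^8 m
GM = 3.986 × 10^14 m³/s²
Transfer ellipse: a_t = (r₁ + r₂)/2 = 3 × 10^8 m
Circular speed at r₁: v₁ = √(GM/r₁) = 1411.74 m/s
Transfer speed at r₁ (periapsis): v₁ₜ = √(GM(2/r₁ − 1/a_t)) = 1630.13 m/s
(a) ΔV₁ = v₁ₜ − v₁ = 218.396 m/s ≈ 218.4 m/s
Circular speed at r₂: v₂ = √(GM/r₂) = 998.248 m/s
Transfer speed at r₂ (apoapsis): v₂ₜ = √(GM(2/r₂ − 1/a_t)) = 815.066 m/s
(b) ΔV₂ = v₂ − v₂ₜ = 183.182 m/s ≈ 183.2 m/s
(c) ΔV_total = ΔV₁ + ΔV₂ = 401.578 m/s ≈ 401.6 m/s

Final answer:
(a) ΔV₁ = 218.4 m/s
(b) ΔV₂ = 183.2 m/s
(c) ΔV_total = 401.6 m/s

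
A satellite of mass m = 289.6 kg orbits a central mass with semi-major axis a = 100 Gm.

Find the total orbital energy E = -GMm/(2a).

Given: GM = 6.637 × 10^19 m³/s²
a = 100 Gm = 1 × 10^11 m
GM = 6.637 × 10^19 m³/s²
2a = 2 × 10^11 m
GMm = 6.637 × 10^19 × 289.6 = 1.92208 × 10^22 m³·kg/s²
E = −GMm/(2a) = -9.61038 × 10^10 J ≈ -96.1 GJ

Final answer: -96.1 GJ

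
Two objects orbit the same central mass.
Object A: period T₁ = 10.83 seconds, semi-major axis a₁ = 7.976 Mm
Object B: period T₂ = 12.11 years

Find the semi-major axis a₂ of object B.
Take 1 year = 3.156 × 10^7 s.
T₁ = 10.83 seconds
T₂ = 12.11 years = 3.82192 × 10^8 s
a₁ = 7.976 Mm = 7.976 × 10^6 m
Kepler's third law: (T₂/T₁)² = (a₂/a₁)³  ⇒  a₂ = a₁ (T₂/T₁)^(2/3)
T₂/T₁ = 3.52901 × 10^7
(T₂/T₁)^(2/3) = 107589
a₂ = 7.976 × 10^6 m × 107589 = 8.58131 × 10^11 m ≈ 858.1 Gm

Final answer: a₂ = 858.1 Gm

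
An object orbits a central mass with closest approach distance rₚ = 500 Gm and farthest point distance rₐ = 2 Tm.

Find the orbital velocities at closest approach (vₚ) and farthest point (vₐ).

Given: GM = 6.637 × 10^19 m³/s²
rₚ = 500 Gm = 5 × 10^11 m
rₐ = 2 Tm = 2 × 10^12 m
GM = 6.637 × 10^19 m³/s²
a = (rₚ + rₐ)/2 = 1.25 × 10^12 m
Vis-viva: v² = GM (2/r − 1/a)
vₚ² = 6.637 × 10^19 × (4 × 10^-12 − 8 × 10^-13) = 2.12384 × 10^8 m²/s²
vₚ = 14573.4 m/s ≈ 14.57 km/s
vₐ² = 6.637 × 10^19 × (1 × 10^-12 − 8 × 10^-13) = 1.3274 × 10^7 m²/s²
vₐ = 3643.35 m/s ≈ 3.643 km/s

Final answer: vₚ = 14.57 km/s, vₐ = 3.643 km/s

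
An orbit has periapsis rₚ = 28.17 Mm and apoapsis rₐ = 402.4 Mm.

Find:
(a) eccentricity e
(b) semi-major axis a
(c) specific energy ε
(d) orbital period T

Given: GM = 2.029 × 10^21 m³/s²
rₚ = 28.17 Mm = 2.817 × 10^7 m
rₐ = 402.4 Mm = 4.024 × 10^8 m
GM = 2.029 × 10^21 m³/s²
a = (rₚ + rₐ)/2 = 2.15285 × 10^8 m
e = (rₐ − rₚ)/(rₐ + rₚ) = (3.7423 × 10^8) / (4.3057 × 10^8) = 0.86915
(a) e = 0.86915 ≈ 0.8692
(b) a = 2.15285 × 10^8 m ≈ 215.3 Mm
(c) 2a = 4.3057 × 10^8 m;  ε = −GM/(2a) = -4.71236 × 10^12 J/kg ≈ -4712 GJ/kg
(d) a³ = 9.97795 × 10^24 m³;  T = 2π √(a³/GM) = 2π × 70.1261 s = 440.615 s ≈ 7.344 minutes

Final answer:
(a) eccentricity e = 0.8692
(b) semi-major axis a = 215.3 Mm
(c) specific energy ε = -4712 GJ/kg
(d) orbital period T = 7.344 minutes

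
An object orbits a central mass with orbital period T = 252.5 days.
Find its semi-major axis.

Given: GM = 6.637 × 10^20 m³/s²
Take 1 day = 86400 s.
T = 252.5 days = 2.1816 × 10^7 s
GM = 6.637 × 10^20 m³/s²
Kepler's third law: a³ = GM T² / (4π²)
T² = 4.75938 × 10^14 s²
a³ = (6.637 × 10^20) × (4.75938 × 10^14) / (4π²) = 8.00133 × 10^33 m³
a = (a³)^(1/3) = 2.00011 × 10^11 m ≈ 200 Gm

Final answer: 200 Gm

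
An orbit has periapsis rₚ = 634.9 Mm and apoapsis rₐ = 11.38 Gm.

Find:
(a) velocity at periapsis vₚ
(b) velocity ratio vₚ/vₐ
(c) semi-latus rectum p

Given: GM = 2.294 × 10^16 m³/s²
rₚ = 634.9 Mm = 6.349 × 10^8 m
rₐ = 11.38 Gm = 1.138 × 10^10 m
GM = 2.294 × 10^16 m³/s²
a = (rₚ + rₐ)/2 = 6.00745 × 10^9 m
e = (rₐ − rₚ)/(rₐ + rₚ) = (1.07451 × 10^10) / (1.20149 × 10^10) = 0.894315
(a) vₚ² = GM (2/rₚ − 1/a) = 2.294 × 10^16 × (3.1501 × 10^-9 − 1.6646 × 10^-10) = 6.84448 × 10^7 m²/s²;  vₚ = 8273.13 m/s ≈ 8.273 km/s
(b) vₚ/vₐ = rₐ/rₚ (angular momentum) = (1.138 × 10^10) / (6.349 × 10^8) = 17.9241 ≈ 17.92
(c) 1 − e² = 0.200201;  p = a(1 − e²) = 6.00745 × 10^9 × 0.200201 = 1.2027 × 10^9 m ≈ 1.203 Gm

Final answer:
(a) velocity at periapsis vₚ = 8.273 km/s
(b) velocity ratio vₚ/vₐ = 17.92
(c) semi-latus rectum p = 1.203 Gm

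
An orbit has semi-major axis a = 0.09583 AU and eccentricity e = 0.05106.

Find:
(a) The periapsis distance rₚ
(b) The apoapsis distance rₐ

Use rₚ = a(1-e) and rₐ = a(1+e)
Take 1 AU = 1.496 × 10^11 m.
a = 0.09583 AU = 1.43362 × 10^10 m
e = 0.05106:  1 − e = 0.94894,  1 + e = 1.05106
(a) rₚ = a(1 − e) = 1.43362 × 10^10 m × 0.94894 = 1.36042 × 10^10 m ≈ 0.09094 AU
(b) rₐ = a(1 + e) = 1.43362 × 10^10 m × 1.05106 = 1.50682 × 10^10 m ≈ 0.1007 AU

Final answer:
(a) rₚ = 0.09094 AU
(b) rₐ = 0.1007 AU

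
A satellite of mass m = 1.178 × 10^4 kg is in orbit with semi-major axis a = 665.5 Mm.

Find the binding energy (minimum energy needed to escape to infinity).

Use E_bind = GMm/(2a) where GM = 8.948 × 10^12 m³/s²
a = 665.5 Mm = 6.655 × 10^8 m
GM = 8.948 × 10^12 m³/s²
m = 1.178 × 10^4 kg
GMm = 8.948 × 10^12 × 11780 = 1.05407 × 10^17 m³·kg/s²
2a = 1.331 × 10^9 m
E_bind = GMm/(2a) = 7.91942 × 10^7 J ≈ 79.19 MJ

Final answer: 79.19 MJ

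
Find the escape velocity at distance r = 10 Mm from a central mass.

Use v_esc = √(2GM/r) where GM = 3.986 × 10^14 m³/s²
r = 10 Mm = 1 × 10^7 m
GM = 3.986 × 10^14 m³/s²
2GM/r = 2 × (3.986 × 10^14) / (1 × 10^7) = 7.972 × 10^7 m²/s²
v_esc = √(2GM/r) = 8928.61 m/s ≈ 8.929 km/s

Final answer: 8.929 km/s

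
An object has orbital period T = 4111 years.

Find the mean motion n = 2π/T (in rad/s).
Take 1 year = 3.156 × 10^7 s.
T = 4111 years = 1.29743 × 10^11 s
n = 2π / (1.29743 × 10^11 s) = 4.84279 × 10^-11 rad/s ≈ 4.843 × 10^-11 rad/s

Final answer: n = 4.843 × 10^-11 rad/s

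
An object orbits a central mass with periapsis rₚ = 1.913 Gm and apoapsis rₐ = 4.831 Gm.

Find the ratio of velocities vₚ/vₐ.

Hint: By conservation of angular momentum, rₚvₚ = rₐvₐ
rₚ = 1.913 Gm = 1.913 × 10^9 m
rₐ = 4.831 Gm = 4.831 × 10^9 m
rₚvₚ = rₐvₐ  ⇒  vₚ/vₐ = rₐ/rₚ
vₚ/vₐ = (4.831 × 10^9) / (1.913 × 10^9) = 2.52535

Final answer: vₚ/vₐ = 2.525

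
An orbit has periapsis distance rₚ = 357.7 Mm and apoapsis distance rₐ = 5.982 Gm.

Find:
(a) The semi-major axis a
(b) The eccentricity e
rₚ = 357.7 Mm = 3.577 × 10^8 m
rₐ = 5.982 Gm = 5.982 × 10^9 m
(a) a = (rₚ + rₐ)/2 = 3.16985 × 10^9 m ≈ 3.17 Gm
(b) e = (rₐ − rₚ)/(rₐ + rₚ) = (5.6243 × 10^9) / (6.3397 × 10^9) = 0.887156

Final answer:
(a) a = 3.17 Gm
(b) e = 0.8872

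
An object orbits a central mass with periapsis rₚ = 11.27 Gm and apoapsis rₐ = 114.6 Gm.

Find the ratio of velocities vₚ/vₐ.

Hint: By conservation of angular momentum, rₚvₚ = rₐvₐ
rₚ = 11.27 Gm = 1.127 × 10^10 m
rₐ = 114.6 Gm = 1.146 × 10^11 m
rₚvₚ = rₐvₐ  ⇒  vₚ/vₐ = rₐ/rₚ
vₚ/vₐ = (1.146 × 10^11) / (1.127 × 10^10) = 10.1686

Final answer: vₚ/vₐ = 10.17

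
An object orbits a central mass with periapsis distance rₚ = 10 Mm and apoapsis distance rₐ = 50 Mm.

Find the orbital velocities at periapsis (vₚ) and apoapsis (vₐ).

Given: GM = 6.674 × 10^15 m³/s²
rₚ = 10 Mm = 1 × 10^7 m
rₐ = 50 Mm = 5 × 10^7 m
GM = 6.674 × 10^15 m³/s²
a = (rₚ + rₐ)/2 = 3 × 10^7 m
Vis-viva: v² = GM (2/r − 1/a)
vₚ² = 6.674 × 10^15 × (2 × 10^-7 − 3.33333 × 10^-8) = 1.11233 × 10^9 m²/s²
vₚ = 33351.7 m/s ≈ 33.35 km/s
vₐ² = 6.674 × 10^15 × (4 × 10^-8 − 3.33333 × 10^-8) = 4.44933 × 10^7 m²/s²
vₐ = 6670.33 m/s ≈ 6.67 km/s

Final answer: vₚ = 33.35 km/s, vₐ = 6.67 km/s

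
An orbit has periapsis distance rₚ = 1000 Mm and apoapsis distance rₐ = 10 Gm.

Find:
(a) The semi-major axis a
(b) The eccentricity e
rₚ = 1000 Mm = 1 × 10^9 m
rₐ = 10 Gm = 1 × 10^10 m
(a) a = (rₚ + rₐ)/2 = 5.5 × 10^9 m ≈ 5.5 Gm
(b) e = (rₐ − rₚ)/(rₐ + rₚ) = (9 × 10^9) / (1.1 × 10^10) = 0.818182

Final answer:
(a) a = 5.5 Gm
(b) e = 0.8182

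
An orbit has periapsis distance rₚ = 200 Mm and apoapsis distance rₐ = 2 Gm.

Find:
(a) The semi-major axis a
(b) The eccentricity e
rₚ = 200 Mm = 2 × 10^8 m
rₐ = 2 Gm = 2 × 10^9 m
(a) a = (rₚ + rₐ)/2 = 1.1 × 10^9 m ≈ 1.1 Gm
(b) e = (rₐ − rₚ)/(rₐ + rₚ) = (1.8 × 10^9) / (2.2 × 10^9) = 0.818182

Final answer:
(a) a = 1.1 Gm
(b) e = 0.8182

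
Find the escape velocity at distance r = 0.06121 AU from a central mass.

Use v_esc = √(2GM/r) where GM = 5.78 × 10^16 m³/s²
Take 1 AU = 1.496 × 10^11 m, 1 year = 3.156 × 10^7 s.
r = 0.06121 AU = 9.15702 × 10^9 m
GM = 5.78 × 10^16 m³/s²
2GM/r = 2 × (5.78 × 10^16) / (9.15702 × 10^9) = 1.26242 × 10^7 m²/s²
v_esc = √(2GM/r) = 3553.06 m/s ≈ 0.7496 AU/year

Final answer: 0.7496 AU/year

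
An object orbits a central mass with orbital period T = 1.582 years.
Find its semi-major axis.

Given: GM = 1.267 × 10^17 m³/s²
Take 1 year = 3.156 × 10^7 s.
T = 1.582 years = 4.99279 × 10^7 s
GM = 1.267 × 10^17 m³/s²
Kepler's third law: a³ = GM T² / (4π²)
T² = 2.4928 × 10^15 s²
a³ = (1.267 × 10^17) × (2.4928 × 10^15) / (4π²) = 8.00025 × 10^30 m³
a = (a³)^(1/3) = 2.00002 × 10^10 m ≈ 20 Gm

Final answer: 20 Gm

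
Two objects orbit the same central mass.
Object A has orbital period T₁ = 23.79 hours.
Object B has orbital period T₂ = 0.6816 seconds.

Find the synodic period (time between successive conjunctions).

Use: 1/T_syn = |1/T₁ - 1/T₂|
T₁ = 23.79 hours = 85644 s
T₂ = 0.6816 seconds
1/T₁ = 1.16762 × 10^-5 s⁻¹
1/T₂ = 1.46714 s⁻¹
|1/T₁ − 1/T₂| = 1.46712 s⁻¹
T_syn = 1 / |1/T₁ − 1/T₂| = 0.681605 s ≈ 0.6816 seconds

Final answer: T_syn = 0.6816 seconds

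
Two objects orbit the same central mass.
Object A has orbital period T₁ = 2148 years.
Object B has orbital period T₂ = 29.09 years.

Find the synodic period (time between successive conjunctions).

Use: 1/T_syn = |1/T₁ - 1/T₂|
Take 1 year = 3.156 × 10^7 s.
T₁ = 2148 years = 6.77909 × 10^10 s
T₂ = 29.09 years = 9.1808 × 10^8 s
1/T₁ = 1.47512 × 10^-11 s⁻¹
1/T₂ = 1.08923 × 10^-9 s⁻¹
|1/T₁ − 1/T₂| = 1.07448 × 10^-9 s⁻¹
T_syn = 1 / |1/T₁ − 1/T₂| = 9.30685 × 10^8 s ≈ 29.49 years

Final answer: T_syn = 29.49 years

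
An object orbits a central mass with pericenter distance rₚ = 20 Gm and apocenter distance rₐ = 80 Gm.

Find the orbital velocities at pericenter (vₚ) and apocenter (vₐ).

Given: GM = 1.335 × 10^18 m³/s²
rₚ = 20 Gm = 2 × 10^10 m
rₐ = 80 Gm = 8 × 10^10 m
GM = 1.335 × 10^18 m³/s²
a = (rₚ + rₐ)/2 = 5 × 10^10 m
Vis-viva: v² = GM (2/r − 1/a)
vₚ² = 1.335 × 10^18 × (1 × 10^-10 − 2 × 10^-11) = 1.068 × 10^8 m²/s²
vₚ = 10334.4 m/s ≈ 10.33 km/s
vₐ² = 1.335 × 10^18 × (2.5 × 10^-11 − 2 × 10^-11) = 6.675 × 10^6 m²/s²
vₐ = 2583.6 m/s ≈ 2.584 km/s

Final answer: vₚ = 10.33 km/s, vₐ = 2.584 km/s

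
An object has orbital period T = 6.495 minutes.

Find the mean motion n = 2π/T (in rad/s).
T = 6.495 minutes = 389.7 s
n = 2π / 389.7 s = 0.0161231 rad/s ≈ 0.01612 rad/s

Final answer: n = 0.01612 rad/s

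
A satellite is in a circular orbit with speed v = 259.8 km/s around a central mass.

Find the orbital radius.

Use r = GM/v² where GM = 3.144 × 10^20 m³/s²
v = 259.8 km/s = 259800 m/s
GM = 3.144 × 10^20 m³/s²
v² = 6.7496 × 10^10 m²/s²
r = GM/v² = (3.144 × 10^20) / (6.7496 × 10^10) = 4.65805 × 10^9 m ≈ 4.658 Gm

Final answer: 4.658 Gm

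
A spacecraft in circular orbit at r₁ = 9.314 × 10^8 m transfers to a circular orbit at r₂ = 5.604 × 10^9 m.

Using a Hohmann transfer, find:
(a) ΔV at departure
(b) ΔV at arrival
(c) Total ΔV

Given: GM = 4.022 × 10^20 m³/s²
r₁ = 9.314 × 10^8 m
r₂ = 5.604 × 10^9 m
GM = 4.022 × 10^20 m³/s²
Transfer ellipse: a_t = (r₁ + r₂)/2 = 3.2677 × 10^9 m
Circular speed at r₁: v₁ = √(GM/r₁) = 657132 m/s
Transfer speed at r₁ (periapsis): v₁ₜ = √(GM(2/r₁ − 1/a_t)) = 860559 m/s
(a) ΔV₁ = v₁ₜ − v₁ = 203427 m/s ≈ 203.4 km/s
Circular speed at r₂: v₂ = √(GM/r₂) = 267900 m/s
Transfer speed at r₂ (apoapsis): v₂ₜ = √(GM(2/r₂ − 1/a_t)) = 143027 m/s
(b) ΔV₂ = v₂ − v₂ₜ = 124872 m/s ≈ 124.9 km/s
(c) ΔV_total = ΔV₁ + ΔV₂ = 328299 m/s ≈ 328.3 km/s

Final answer:
(a) ΔV₁ = 203.4 km/s
(b) ΔV₂ = 124.9 km/s
(c) ΔV_total = 328.3 km/s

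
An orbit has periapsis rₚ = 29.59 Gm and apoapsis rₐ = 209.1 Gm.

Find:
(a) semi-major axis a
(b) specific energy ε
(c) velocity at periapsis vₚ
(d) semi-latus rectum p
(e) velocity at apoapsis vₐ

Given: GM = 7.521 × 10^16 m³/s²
rₚ = 29.59 Gm = 2.959 × 10^10 m
rₐ = 209.1 Gm = 2.091 × 10^11 m
GM = 7.521 × 10^16 m³/s²
a = (rₚ + rₐ)/2 = 1.19345 × 10^11 m
e = (rₐ − rₚ)/(rₐ + rₚ) = (1.7951 × 10^11) / (2.3869 × 10^11) = 0.752063
(a) a = 1.19345 × 10^11 m ≈ 119.3 Gm
(b) 2a = 2.3869 × 10^11 m;  ε = −GM/(2a) = -315095 J/kg ≈ -315.1 kJ/kg
(c) vₚ² = GM (2/rₚ − 1/a) = 7.521 × 10^16 × (6.75904 × 10^-11 − 8.37907 × 10^-12) = 4.45328 × 10^6 m²/s²;  vₚ = 2110.28 m/s ≈ 2.11 km/s
(d) 1 − e² = 0.434401;  p = a(1 − e²) = 1.19345 × 10^11 × 0.434401 = 5.18436 × 10^10 m ≈ 51.84 Gm
(e) vₐ² = GM (2/rₐ − 1/a) = 7.521 × 10^16 × (9.5648 × 10^-12 − 8.37907 × 10^-12) = 89178.9 m²/s²;  vₐ = 298.628 m/s ≈ 298.6 m/s

Final answer:
(a) semi-major axis a = 119.3 Gm
(b) specific energy ε = -315.1 kJ/kg
(c) velocity at periapsis vₚ = 2.11 km/s
(d) semi-latus rectum p = 51.84 Gm
(e) velocity at apoapsis vₐ = 298.6 m/s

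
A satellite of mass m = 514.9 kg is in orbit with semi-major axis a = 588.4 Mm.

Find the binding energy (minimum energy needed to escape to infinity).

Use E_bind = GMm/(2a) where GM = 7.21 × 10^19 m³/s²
a = 588.4 Mm = 5.884 × 10^8 m
GM = 7.21 × 10^19 m³/s²
m = 514.9 kg
GMm = 7.21 × 10^19 × 514.9 = 3.71243 × 10^22 m³·kg/s²
2a = 1.1768 × 10^9 m
E_bind = GMm/(2a) = 3.15468 × 10^13 J ≈ 31.55 TJ

Final answer: 31.55 TJ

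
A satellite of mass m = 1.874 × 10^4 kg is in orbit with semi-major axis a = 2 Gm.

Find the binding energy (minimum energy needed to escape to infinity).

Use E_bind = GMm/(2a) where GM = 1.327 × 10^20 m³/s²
a = 2 Gm = 2 × 10^9 m
GM = 1.327 × 10^20 m³/s²
m = 1.874 × 10^4 kg
GMm = 1.327 × 10^20 × 18740 = 2.4868 × 10^24 m³·kg/s²
2a = 4 × 10^9 m
E_bind = GMm/(2a) = 6.21699 × 10^14 J ≈ 621.7 TJ

Final answer: 621.7 TJ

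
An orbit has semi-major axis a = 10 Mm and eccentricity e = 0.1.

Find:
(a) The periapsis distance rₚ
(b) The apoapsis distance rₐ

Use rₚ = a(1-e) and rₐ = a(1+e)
a = 10 Mm = 1 × 10^7 m
e = 0.1:  1 − e = 0.9,  1 + e = 1.1
(a) rₚ = a(1 − e) = 1 × 10^7 m × 0.9 = 9 × 10^6 m ≈ 9 Mm
(b) rₐ = a(1 + e) = 1 × 10^7 m × 1.1 = 1.1 × 10^7 m ≈ 11 Mm

Final answer:
(a) rₚ = 9 Mm
(b) rₐ = 11 Mm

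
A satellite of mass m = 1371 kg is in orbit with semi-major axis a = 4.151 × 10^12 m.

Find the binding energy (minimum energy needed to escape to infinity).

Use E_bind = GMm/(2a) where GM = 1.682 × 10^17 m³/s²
a = 4.151 × 10^12 m
GM = 1.682 × 10^17 m³/s²
m = 1371 kg
GMm = 1.682 × 10^17 × 1371 = 2.30602 × 10^20 m³·kg/s²
2a = 8.302 × 10^12 m
E_bind = GMm/(2a) = 2.77767 × 10^7 J ≈ 27.78 MJ

Final answer: 27.78 MJ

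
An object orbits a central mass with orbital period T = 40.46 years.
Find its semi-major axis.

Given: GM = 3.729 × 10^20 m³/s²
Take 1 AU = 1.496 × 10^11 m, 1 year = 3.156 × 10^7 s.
T = 40.46 years = 1.27692 × 10^9 s
GM = 3.729 × 10^20 m³/s²
Kepler's third law: a³ = GM T² / (4π²)
T² = 1.63052 × 10^18 s²
a³ = (3.729 × 10^20) × (1.63052 × 10^18) / (4π²) = 1.54013 × 10^37 m³
a = (a³)^(1/3) = 2.48801 × 10^12 m ≈ 16.63 AU

Final answer: 16.63 AU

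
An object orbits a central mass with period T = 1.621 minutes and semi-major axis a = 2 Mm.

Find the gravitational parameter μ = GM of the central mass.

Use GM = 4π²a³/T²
T = 1.621 minutes = 97.26 s
a = 2 Mm = 2 × 10^6 m
a³ = 8 × 10^18 m³
T² = 9459.51 s²
GM = 4π² × (8 × 10^18) / 9459.51 = 3.33873 × 10^16 m³/s²
GM ≈ 3.339 × 10^16 m³/s²

Final answer: GM = 3.339 × 10^16 m³/s²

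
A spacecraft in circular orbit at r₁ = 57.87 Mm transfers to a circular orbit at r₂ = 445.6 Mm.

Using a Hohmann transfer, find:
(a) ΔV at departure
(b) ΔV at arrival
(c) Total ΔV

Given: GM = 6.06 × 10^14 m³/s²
r₁ = 57.87 Mm = 5.787 × 10^7 m
r₂ = 445.6 Mm = 4.456 × 10^8 m
GM = 6.06 × 10^14 m³/s²
Transfer ellipse: a_t = (r₁ + r₂)/2 = 2.51735 × 10^8 m
Circular speed at r₁: v₁ = √(GM/r₁) = 3236.01 m/s
Transfer speed at r₁ (periapsis): v₁ₜ = √(GM(2/r₁ − 1/a_t)) = 4305.37 m/s
(a) ΔV₁ = v₁ₜ − v₁ = 1069.36 m/s ≈ 1.069 km/s
Circular speed at r₂: v₂ = √(GM/r₂) = 1166.17 m/s
Transfer speed at r₂ (apoapsis): v₂ₜ = √(GM(2/r₂ − 1/a_t)) = 559.138 m/s
(b) ΔV₂ = v₂ − v₂ₜ = 607.037 m/s ≈ 607 m/s
(c) ΔV_total = ΔV₁ + ΔV₂ = 1676.4 m/s ≈ 1.676 km/s

Final answer:
(a) ΔV₁ = 1.069 km/s
(b) ΔV₂ = 607 m/s
(c) ΔV_total = 1.676 km/s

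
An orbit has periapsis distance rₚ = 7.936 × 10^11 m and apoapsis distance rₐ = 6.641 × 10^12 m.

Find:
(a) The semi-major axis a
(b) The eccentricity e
rₚ = 7.936 × 10^11 m
rₐ = 6.641 × 10^12 m
(a) a = (rₚ + rₐ)/2 = 3.7173 × 10^12 m ≈ 3.717 × 10^12 m
(b) e = (rₐ − rₚ)/(rₐ + rₚ) = (5.8474 × 10^12) / (7.4346 × 10^12) = 0.786512

Final answer:
(a) a = 3.717 × 10^12 m
(b) e = 0.7865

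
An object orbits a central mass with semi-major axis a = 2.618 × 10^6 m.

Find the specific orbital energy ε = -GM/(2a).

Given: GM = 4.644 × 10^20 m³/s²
a = 2.618 × 10^6 m
GM = 4.644 × 10^20 m³/s²
2a = 5.236 × 10^6 m
ε = −GM/(2a) = -8.86937 × 10^13 J/kg ≈ -8.869 × 10^4 GJ/kg

Final answer: -8.869 × 10^4 GJ/kg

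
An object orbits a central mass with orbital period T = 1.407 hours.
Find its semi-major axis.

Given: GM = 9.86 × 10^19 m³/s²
T = 1.407 hours = 5065.2 s
GM = 9.86 × 10^19 m³/s²
Kepler's third law: a³ = GM T² / (4π²)
T² = 2.56563 × 10^7 s²
a³ = (9.86 × 10^19) × (2.56563 × 10^7) / (4π²) = 6.40782 × 10^25 m³
a = (a³)^(1/3) = 4.00163 × 10^8 m ≈ 4.002 × 10^8 m

Final answer: 4.002 × 10^8 m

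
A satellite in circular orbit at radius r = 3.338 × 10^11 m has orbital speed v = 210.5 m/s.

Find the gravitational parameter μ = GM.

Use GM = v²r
r = 3.338 × 10^11 m
v = 210.5 m/s
v² = 44310.2 m²/s²
GM = v²r = 44310.2 × 3.338 × 10^11 = 1.47908 × 10^16 m³/s²
GM ≈ 1.479 × 10^16 m³/s²

Final answer: GM = 1.479 × 10^16 m³/s²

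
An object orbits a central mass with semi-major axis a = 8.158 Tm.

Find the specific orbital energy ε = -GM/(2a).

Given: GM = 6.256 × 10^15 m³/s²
a = 8.158 Tm = 8.158 × 10^12 m
GM = 6.256 × 10^15 m³/s²
2a = 1.6316 × 10^13 m
ε = −GM/(2a) = -383.427 J/kg ≈ -383.4 J/kg

Final answer: -383.4 J/kg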